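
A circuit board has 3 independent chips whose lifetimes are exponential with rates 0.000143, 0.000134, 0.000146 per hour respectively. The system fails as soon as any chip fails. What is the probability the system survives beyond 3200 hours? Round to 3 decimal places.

The time to first failure is exponential with rate Σλ = 0.000143 + 0.000134 + 0.000146 = 0.000423.
P(min > 3200) = e^(−0.000423·3200) = e^(−1.3536) ≈ 0.258.

0.258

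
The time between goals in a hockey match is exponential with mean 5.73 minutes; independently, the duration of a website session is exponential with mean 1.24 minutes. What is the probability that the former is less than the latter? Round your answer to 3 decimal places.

0.178

λ_1 = 1/5.73 = 0.17452, λ_2 = 1/1.24 = 0.806452.
For independent exponentials, P(the former < the latter) = λ_1/(λ_1+λ_2) = 0.17452/0.980972 ≈ 0.178.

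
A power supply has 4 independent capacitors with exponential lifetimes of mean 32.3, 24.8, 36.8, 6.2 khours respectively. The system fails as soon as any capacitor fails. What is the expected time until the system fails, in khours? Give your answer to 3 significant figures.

The first failure time is exponential with rate Σλ_i = 1/32.3 + 1/24.8 + 1/36.8 + 1/6.2 = 0.259747 per khour.
E[min] = 1/Σλ = 1/0.259747 = 3.84991 khours.

3.85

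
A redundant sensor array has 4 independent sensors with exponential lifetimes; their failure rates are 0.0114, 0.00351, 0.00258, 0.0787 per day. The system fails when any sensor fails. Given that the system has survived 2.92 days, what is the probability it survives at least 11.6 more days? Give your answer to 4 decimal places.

Time to first failure ~ Exp(Σλ) with Σλ = 0.09619.
By memorylessness, P(T > 2.92+11.6 | T > 2.92) = P(T > 11.6) = e^(−0.09619·11.6) ≈ 0.3277.

0.3277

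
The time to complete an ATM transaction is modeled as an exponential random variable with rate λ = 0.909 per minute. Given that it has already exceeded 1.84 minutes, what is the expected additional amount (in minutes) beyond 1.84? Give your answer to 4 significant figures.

By memorylessness, the remaining amount past any threshold is again Exp(λ) with mean 1/λ = 1.10011 minutes.

1.100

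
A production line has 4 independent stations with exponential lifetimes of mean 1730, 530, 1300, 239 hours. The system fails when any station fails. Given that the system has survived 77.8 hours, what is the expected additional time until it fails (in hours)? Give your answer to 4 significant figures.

First-failure rate Σλ = 1/1730 + 1/530 + 1/1300 + 1/239 = 0.00741816.
By memorylessness the expected residual is 1/Σλ = 134.804 hours, regardless of the 77.8 already elapsed.

134.8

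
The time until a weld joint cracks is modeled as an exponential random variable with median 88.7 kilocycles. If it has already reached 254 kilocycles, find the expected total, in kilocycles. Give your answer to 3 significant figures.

For an exponential, median = ln(2)/λ, so λ = ln 2 / 88.7 = 0.00781451 per kilocycle.
By memorylessness, E[X | X > 254] = 254 + 1/λ = 254 + 127.967 = 381.967 kilocycles.

382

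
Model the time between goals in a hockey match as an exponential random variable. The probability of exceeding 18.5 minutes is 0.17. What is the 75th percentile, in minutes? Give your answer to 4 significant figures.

14.47

e^(−λ·18.5) = 0.17 ⇒ λ = −ln(0.17)/18.5 = 0.0957815.
75th percentile: 1 − e^(−λt) = 0.75, t = −ln(0.25)/λ = 14.4735 minutes.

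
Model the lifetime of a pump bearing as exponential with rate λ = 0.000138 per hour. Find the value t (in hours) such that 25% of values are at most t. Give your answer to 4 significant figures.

2085

Set 1 − e^(−λt) = 0.25, so t = −ln(0.75)/λ = 0.28768/0.000138 ≈ 2084.65 hours.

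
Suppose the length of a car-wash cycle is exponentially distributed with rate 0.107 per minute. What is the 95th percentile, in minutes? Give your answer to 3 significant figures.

28.0

Set 1 − e^(−λt) = 0.95, so t = −ln(0.05)/λ = 2.9957/0.107 ≈ 27.9975 minutes.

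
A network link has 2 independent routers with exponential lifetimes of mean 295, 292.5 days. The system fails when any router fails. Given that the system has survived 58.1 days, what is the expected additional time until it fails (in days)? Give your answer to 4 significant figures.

146.9

First-failure rate Σλ = 1/295 + 1/292.5 = 0.00680863.
By memorylessness the expected residual is 1/Σλ = 146.872 days, regardless of the 58.1 already elapsed.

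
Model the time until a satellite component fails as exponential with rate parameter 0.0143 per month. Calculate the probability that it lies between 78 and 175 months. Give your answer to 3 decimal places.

P(78 < X < 175) = e^(−λ·78) − e^(−λ·175) = 0.32778 − 0.08188 ≈ 0.246.

0.246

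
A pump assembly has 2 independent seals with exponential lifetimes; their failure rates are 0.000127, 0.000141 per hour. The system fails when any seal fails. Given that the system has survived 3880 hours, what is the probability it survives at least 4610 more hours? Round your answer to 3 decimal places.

Time to first failure ~ Exp(Σλ) with Σλ = 0.000268.
By memorylessness, P(T > 3880+4610 | T > 3880) = P(T > 4610) = e^(−0.000268·4610) ≈ 0.291.

0.291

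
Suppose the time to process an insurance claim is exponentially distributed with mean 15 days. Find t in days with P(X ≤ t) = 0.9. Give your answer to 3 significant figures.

34.5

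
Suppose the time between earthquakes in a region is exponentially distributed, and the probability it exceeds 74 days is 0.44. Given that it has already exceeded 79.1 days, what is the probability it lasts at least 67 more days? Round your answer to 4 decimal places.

From e^(−λ·74) = 0.44, λ = −ln(0.44)/74 = 0.0110943.
Memoryless: P(X > 79.1+67 | X > 79.1) = P(X > 67) = e^(−0.0110943·67) ≈ 0.4755.

0.4755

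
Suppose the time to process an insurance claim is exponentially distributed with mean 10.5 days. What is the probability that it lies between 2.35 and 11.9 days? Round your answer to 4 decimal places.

The rate is λ = 1/10.5 = 0.0952381 per day.
P(2.35 < X < 11.9) = e^(−λ·2.35) − e^(−λ·11.9) = 0.79947 − 0.32196 ≈ 0.4775.

0.4775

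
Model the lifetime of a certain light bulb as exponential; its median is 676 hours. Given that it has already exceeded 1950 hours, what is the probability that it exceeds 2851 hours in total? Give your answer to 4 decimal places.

For an exponential, median = ln(2)/λ, so λ = ln 2 / 676 = 0.00102537 per hour.
The exponential is memoryless, so the remaining time is again Exp(λ): the condition X > 1950 is irrelevant.
P(X > 901) = e^(−0.92385) ≈ 0.3970.

0.3970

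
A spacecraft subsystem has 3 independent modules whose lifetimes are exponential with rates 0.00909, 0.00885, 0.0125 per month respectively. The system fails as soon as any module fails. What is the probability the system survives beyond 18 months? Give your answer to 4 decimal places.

The time to first failure is exponential with rate Σλ = 0.00909 + 0.00885 + 0.0125 = 0.03044.
P(min > 18) = e^(−0.03044·18) = e^(−0.54792) ≈ 0.5782.

0.5782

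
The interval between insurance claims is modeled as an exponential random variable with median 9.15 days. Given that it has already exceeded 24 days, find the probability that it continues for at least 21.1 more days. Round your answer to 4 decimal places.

0.2022

For an exponential, median = ln(2)/λ, so λ = ln 2 / 9.15 = 0.0757538 per day.
By the memoryless property, P(X > 24+21.1 | X > 24) = P(X > 21.1).
P(X > 21.1) = e^(−1.5984) ≈ 0.2022.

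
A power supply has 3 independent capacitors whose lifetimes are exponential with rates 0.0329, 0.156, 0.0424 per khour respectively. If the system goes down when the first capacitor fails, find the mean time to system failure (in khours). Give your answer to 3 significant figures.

4.32

The time to first failure is exponential with rate Σλ = 0.0329 + 0.156 + 0.0424 = 0.2313.
E[min] = 1/Σλ = 1/0.2313 = 4.32339 khours.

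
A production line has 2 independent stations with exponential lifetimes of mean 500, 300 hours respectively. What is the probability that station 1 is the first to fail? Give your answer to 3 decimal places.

0.375

Rates: λ_i = 1/mean_i → 0.002, 0.00333333; Σλ = 0.00533333.
P(station 1 first) = λ_1/Σλ = 0.002/0.00533333 ≈ 0.375.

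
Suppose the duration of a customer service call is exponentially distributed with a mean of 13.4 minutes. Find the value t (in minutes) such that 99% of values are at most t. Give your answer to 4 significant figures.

The rate is λ = 1/13.4 = 0.0746269 per minute.
Set 1 − e^(−λt) = 0.99, so t = −ln(0.01)/λ = 4.6052/0.0746269 ≈ 61.7093 minutes.

61.71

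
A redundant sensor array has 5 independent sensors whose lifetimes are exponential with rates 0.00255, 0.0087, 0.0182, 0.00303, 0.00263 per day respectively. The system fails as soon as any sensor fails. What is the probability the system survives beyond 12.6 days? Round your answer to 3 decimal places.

0.643

The time to first failure is exponential with rate Σλ = 0.00255 + 0.0087 + 0.0182 + 0.00303 + 0.00263 = 0.03511.
P(min > 12.6) = e^(−0.03511·12.6) = e^(−0.44239) ≈ 0.643.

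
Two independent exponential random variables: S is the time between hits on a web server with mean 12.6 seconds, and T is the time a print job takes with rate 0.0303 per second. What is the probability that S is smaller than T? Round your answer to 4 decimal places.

0.7237

λ_1 = 1/12.6 = 0.0793651, λ_2 = 0.0303.
For independent exponentials, P(S < T) = λ_1/(λ_1+λ_2) = 0.0793651/0.109665 ≈ 0.7237.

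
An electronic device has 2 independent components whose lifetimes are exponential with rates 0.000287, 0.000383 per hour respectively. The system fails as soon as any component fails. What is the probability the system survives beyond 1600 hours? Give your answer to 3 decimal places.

The time to first failure is exponential with rate Σλ = 0.000287 + 0.000383 = 0.00067.
P(min > 1600) = e^(−0.00067·1600) = e^(−1.072) ≈ 0.342.

0.342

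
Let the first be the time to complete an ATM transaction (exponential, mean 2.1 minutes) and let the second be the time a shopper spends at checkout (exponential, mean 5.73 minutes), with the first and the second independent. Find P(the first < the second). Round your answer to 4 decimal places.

0.7318

λ_1 = 1/2.1 = 0.47619, λ_2 = 1/5.73 = 0.17452.
For independent exponentials, P(the first < the second) = λ_1/(λ_1+λ_2) = 0.47619/0.650711 ≈ 0.7318.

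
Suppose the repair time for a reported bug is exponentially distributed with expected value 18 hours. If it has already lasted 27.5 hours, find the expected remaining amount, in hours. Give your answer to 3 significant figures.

18.0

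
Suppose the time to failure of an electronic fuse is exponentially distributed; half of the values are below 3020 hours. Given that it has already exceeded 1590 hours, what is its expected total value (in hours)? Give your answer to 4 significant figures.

5947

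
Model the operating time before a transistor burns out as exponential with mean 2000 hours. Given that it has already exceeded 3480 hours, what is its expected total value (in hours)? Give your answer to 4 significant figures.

The rate is λ = 1/2000 = 0.0005 per hour.
By memorylessness, E[X | X > 3480] = 3480 + 1/λ = 3480 + 2000 = 5480 hours.

5480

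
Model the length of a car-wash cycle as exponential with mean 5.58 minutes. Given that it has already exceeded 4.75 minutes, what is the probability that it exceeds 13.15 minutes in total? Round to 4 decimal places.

0.2219

The rate is λ = 1/5.58 = 0.179211 per minute.
By the memoryless property, P(X > 4.75+8.4 | X > 4.75) = P(X > 8.4).
P(X > 8.4) = e^(−1.5054) ≈ 0.2219.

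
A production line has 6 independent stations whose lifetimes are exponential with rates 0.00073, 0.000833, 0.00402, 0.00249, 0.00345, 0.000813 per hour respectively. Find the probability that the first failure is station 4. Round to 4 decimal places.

The time to first failure is exponential with rate Σλ = 0.00073 + 0.000833 + 0.00402 + 0.00249 + 0.00345 + 0.000813 = 0.012336.
P(station 4 first) = λ_4/Σλ = 0.00249/0.012336 ≈ 0.2018.

0.2018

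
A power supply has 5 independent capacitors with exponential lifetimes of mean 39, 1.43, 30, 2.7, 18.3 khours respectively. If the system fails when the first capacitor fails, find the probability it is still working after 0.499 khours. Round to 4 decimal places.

The first failure time is exponential with rate Σλ_i = 1/39 + 1/1.43 + 1/30 + 1/2.7 + 1/18.3 = 1.18329 per khour.
P(min > 0.499) = e^(−1.18329·0.499) = e^(−0.59046) ≈ 0.5541.

0.5541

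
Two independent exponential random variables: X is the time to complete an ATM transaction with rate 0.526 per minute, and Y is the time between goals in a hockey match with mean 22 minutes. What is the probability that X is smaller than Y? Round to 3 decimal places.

λ_1 = 0.526, λ_2 = 1/22 = 0.0454545.
For independent exponentials, P(X < Y) = λ_1/(λ_1+λ_2) = 0.526/0.571455 ≈ 0.920.

0.920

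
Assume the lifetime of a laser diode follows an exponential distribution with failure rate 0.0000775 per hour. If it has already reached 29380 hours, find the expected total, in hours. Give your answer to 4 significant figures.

42280

By memorylessness, E[X | X > 29380] = 29380 + 1/λ = 29380 + 12903.2 = 42283.2 hours.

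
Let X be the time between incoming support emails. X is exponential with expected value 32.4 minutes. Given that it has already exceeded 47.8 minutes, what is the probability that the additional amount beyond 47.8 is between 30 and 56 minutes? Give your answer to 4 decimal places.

The rate is λ = 1/32.4 = 0.0308642 per minute.
Memoryless: the residual past 47.8 is again Exp(λ).
P(30 < residual < 56) = e^(−λ·30) − e^(−λ·56) = 0.39616 − 0.17757 ≈ 0.2186.

0.2186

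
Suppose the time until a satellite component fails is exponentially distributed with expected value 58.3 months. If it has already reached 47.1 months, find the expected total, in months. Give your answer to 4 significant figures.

105.4

The rate is λ = 1/58.3 = 0.0171527 per month.
By memorylessness, E[X | X > 47.1] = 47.1 + 1/λ = 47.1 + 58.3 = 105.4 months.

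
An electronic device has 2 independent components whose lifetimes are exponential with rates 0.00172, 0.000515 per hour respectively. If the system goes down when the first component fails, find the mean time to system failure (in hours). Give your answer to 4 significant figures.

447.4

The time to first failure is exponential with rate Σλ = 0.00172 + 0.000515 = 0.002235.
E[min] = 1/Σλ = 1/0.002235 = 447.427 hours.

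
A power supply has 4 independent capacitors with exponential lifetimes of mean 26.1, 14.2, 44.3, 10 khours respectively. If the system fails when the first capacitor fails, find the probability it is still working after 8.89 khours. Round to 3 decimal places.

0.128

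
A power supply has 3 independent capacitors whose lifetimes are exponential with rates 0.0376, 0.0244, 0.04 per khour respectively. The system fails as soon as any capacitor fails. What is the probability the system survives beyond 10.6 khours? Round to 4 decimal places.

The time to first failure is exponential with rate Σλ = 0.0376 + 0.0244 + 0.04 = 0.102.
P(min > 10.6) = e^(−0.102·10.6) = e^(−1.0812) ≈ 0.3392.

0.3392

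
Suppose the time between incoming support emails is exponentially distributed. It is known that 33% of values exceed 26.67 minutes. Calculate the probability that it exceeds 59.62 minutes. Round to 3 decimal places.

0.084

e^(−λ·26.67) = 0.33 ⇒ λ = −ln(0.33)/26.67 = 0.0415697.
P(X > 59.62) = e^(−0.0415697·59.62) = e^(−2.4784) ≈ 0.084.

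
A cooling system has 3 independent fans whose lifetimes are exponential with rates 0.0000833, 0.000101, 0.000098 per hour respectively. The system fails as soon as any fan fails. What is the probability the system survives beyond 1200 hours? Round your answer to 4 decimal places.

The time to first failure is exponential with rate Σλ = 0.0000833 + 0.000101 + 0.000098 = 0.0002823.
P(min > 1200) = e^(−0.0002823·1200) = e^(−0.33876) ≈ 0.7127.

0.7127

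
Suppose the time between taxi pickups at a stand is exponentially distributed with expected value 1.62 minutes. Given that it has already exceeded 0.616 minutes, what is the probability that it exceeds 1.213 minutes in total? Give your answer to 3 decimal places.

0.692

The rate is λ = 1/1.62 = 0.617284 per minute.
P(X > s+t | X > s) = e^(−λ(s+t))/e^(−λs) = e^(−λt), independent of s = 0.616.
P(X > 0.597) = e^(−0.36852) ≈ 0.692.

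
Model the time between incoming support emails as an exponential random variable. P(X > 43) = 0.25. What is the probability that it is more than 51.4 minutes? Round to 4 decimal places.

e^(−λ·43) = 0.25 ⇒ λ = −ln(0.25)/43 = 0.0322394.
P(X > 51.4) = e^(−0.0322394·51.4) = e^(−1.6571) ≈ 0.1907.

0.1907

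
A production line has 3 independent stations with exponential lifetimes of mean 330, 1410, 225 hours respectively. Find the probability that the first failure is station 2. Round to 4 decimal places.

Rates: λ_i = 1/mean_i → 0.0030303, 0.00070922, 0.00444444; Σλ = 0.00818397.
P(station 2 first) = λ_2/Σλ = 0.00070922/0.00818397 ≈ 0.0867.

0.0867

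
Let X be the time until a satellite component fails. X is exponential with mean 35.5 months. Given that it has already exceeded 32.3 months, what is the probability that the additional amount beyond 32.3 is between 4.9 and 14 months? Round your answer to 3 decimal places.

0.197

The rate is λ = 1/35.5 = 0.028169 per month.
Memoryless: the residual past 32.3 is again Exp(λ).
P(4.9 < residual < 14) = e^(−λ·4.9) − e^(−λ·14) = 0.87107 − 0.67411 ≈ 0.197.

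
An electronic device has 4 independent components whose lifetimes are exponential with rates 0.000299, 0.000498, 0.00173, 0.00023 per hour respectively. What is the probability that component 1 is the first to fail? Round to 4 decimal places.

0.1085

The time to first failure is exponential with rate Σλ = 0.000299 + 0.000498 + 0.00173 + 0.00023 = 0.002757.
P(component 1 first) = λ_1/Σλ = 0.000299/0.002757 ≈ 0.1085.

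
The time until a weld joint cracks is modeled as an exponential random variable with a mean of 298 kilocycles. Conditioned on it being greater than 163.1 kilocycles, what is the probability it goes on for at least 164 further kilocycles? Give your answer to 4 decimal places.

0.5768

The rate is λ = 1/298 = 0.0033557 per kilocycle.
The exponential is memoryless, so the remaining time is again Exp(λ): the condition X > 163.1 is irrelevant.
P(X > 164) = e^(−0.55034) ≈ 0.5768.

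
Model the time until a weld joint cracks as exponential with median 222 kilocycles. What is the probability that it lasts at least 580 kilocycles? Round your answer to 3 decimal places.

0.164

For an exponential, median = ln(2)/λ, so λ = ln 2 / 222 = 0.00312228 per kilocycle.
P(X > 580) = e^(−λ·580) = e^(−1.8109) ≈ 0.164.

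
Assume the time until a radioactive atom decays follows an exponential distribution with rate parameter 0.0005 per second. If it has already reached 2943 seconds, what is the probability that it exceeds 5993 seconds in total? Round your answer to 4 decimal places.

0.2176

By the memoryless property, P(X > 2943+3050 | X > 2943) = P(X > 3050).
P(X > 3050) = e^(−1.525) ≈ 0.2176.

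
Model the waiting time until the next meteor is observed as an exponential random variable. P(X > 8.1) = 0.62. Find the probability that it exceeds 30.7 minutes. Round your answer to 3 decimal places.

0.163

e^(−λ·8.1) = 0.62 ⇒ λ = −ln(0.62)/8.1 = 0.0590168.
P(X > 30.7) = e^(−0.0590168·30.7) = e^(−1.8118) ≈ 0.163.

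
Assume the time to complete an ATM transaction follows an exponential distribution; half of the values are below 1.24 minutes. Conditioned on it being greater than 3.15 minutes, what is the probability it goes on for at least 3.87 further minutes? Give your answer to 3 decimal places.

For an exponential, median = ln(2)/λ, so λ = ln 2 / 1.24 = 0.55899 per minute.
P(X > s+t | X > s) = e^(−λ(s+t))/e^(−λs) = e^(−λt), independent of s = 3.15.
P(X > 3.87) = e^(−2.1633) ≈ 0.115.

0.115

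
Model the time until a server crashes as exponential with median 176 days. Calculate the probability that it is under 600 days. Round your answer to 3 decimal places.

0.906

For an exponential, median = ln(2)/λ, so λ = ln 2 / 176 = 0.00393834 per day.
P(X ≤ 600) = 1 − e^(−λ·600) = 1 − e^(−2.363) ≈ 0.906.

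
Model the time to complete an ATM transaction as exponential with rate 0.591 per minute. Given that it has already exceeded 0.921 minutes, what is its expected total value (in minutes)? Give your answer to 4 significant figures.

By memorylessness, E[X | X > 0.921] = 0.921 + 1/λ = 0.921 + 1.69205 = 2.61305 minutes.

2.613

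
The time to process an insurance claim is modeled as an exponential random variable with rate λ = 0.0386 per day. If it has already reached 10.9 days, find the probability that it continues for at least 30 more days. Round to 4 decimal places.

The exponential is memoryless, so the remaining time is again Exp(λ): the condition X > 10.9 is irrelevant.
P(X > 30) = e^(−1.158) ≈ 0.3141.

0.3141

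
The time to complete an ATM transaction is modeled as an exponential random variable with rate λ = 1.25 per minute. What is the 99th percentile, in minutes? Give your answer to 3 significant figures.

Set 1 − e^(−λt) = 0.99, so t = −ln(0.01)/λ = 4.6052/1.25 ≈ 3.68414 minutes.

3.68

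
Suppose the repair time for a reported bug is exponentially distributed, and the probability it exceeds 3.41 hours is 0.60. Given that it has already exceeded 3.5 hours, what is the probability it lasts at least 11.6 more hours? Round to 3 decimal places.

From e^(−λ·3.41) = 0.60, λ = −ln(0.60)/3.41 = 0.149802.
Memoryless: P(X > 3.5+11.6 | X > 3.5) = P(X > 11.6) = e^(−0.149802·11.6) ≈ 0.176.

0.176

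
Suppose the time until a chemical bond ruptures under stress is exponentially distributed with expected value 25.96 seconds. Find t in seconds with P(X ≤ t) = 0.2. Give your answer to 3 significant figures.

5.79

The rate is λ = 1/25.96 = 0.0385208 per second.
Set 1 − e^(−λt) = 0.2, so t = −ln(0.8)/λ = 0.22314/0.0385208 ≈ 5.79281 seconds.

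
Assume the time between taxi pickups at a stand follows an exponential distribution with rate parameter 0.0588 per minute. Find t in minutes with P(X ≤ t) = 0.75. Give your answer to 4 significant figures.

Set 1 − e^(−λt) = 0.75, so t = −ln(0.25)/λ = 1.3863/0.0588 ≈ 23.5764 minutes.

23.58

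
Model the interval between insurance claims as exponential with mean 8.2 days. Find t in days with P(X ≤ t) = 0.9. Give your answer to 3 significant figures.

18.9

The rate is λ = 1/8.2 = 0.121951 per day.
Set 1 − e^(−λt) = 0.9, so t = −ln(0.1)/λ = 2.3026/0.121951 ≈ 18.8812 days.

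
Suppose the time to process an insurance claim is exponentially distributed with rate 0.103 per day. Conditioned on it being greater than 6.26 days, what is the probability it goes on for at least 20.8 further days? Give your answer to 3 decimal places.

The exponential is memoryless, so the remaining time is again Exp(λ): the condition X > 6.26 is irrelevant.
P(X > 20.8) = e^(−2.1424) ≈ 0.117.

0.117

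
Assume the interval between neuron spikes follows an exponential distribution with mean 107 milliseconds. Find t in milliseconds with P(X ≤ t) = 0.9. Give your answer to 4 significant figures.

The rate is λ = 1/107 = 0.00934579 per millisecond.
Set 1 − e^(−λt) = 0.9, so t = −ln(0.1)/λ = 2.3026/0.00934579 ≈ 246.377 milliseconds.

246.4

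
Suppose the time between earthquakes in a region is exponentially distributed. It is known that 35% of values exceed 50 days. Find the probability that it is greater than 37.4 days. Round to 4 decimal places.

0.4560

e^(−λ·50) = 0.35 ⇒ λ = −ln(0.35)/50 = 0.0209964.
P(X > 37.4) = e^(−0.0209964·37.4) = e^(−0.78527) ≈ 0.4560.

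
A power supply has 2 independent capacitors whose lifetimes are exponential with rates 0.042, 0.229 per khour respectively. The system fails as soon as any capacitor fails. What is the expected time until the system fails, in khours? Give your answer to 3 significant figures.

3.69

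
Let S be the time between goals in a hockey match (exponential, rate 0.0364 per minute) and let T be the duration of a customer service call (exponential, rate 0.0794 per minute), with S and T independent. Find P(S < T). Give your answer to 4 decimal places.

0.3143

λ_1 = 0.0364, λ_2 = 0.0794.
For independent exponentials, P(S < T) = λ_1/(λ_1+λ_2) = 0.0364/0.1158 ≈ 0.3143.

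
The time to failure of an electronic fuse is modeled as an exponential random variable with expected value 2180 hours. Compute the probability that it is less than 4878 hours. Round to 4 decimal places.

0.8933

The rate is λ = 1/2180 = 0.000458716 per hour.
P(X ≤ 4878) = 1 − e^(−λ·4878) = 1 − e^(−2.2376) ≈ 0.8933.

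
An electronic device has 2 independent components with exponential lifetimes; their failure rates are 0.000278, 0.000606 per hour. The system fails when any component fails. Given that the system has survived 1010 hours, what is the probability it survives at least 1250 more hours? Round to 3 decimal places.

0.331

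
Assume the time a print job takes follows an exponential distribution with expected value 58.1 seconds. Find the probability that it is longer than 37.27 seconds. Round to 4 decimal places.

The rate is λ = 1/58.1 = 0.0172117 per second.
P(X > 37.27) = e^(−λ·37.27) = e^(−0.64148) ≈ 0.5265.

0.5265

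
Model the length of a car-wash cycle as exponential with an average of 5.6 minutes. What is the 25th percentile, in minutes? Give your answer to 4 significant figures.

1.611

The rate is λ = 1/5.6 = 0.178571 per minute.
Set 1 − e^(−λt) = 0.25, so t = −ln(0.75)/λ = 0.28768/0.178571 ≈ 1.61102 minutes.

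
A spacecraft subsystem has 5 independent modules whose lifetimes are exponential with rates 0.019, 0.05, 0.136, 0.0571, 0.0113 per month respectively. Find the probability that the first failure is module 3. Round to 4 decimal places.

0.4974

The time to first failure is exponential with rate Σλ = 0.019 + 0.05 + 0.136 + 0.0571 + 0.0113 = 0.2734.
P(module 3 first) = λ_3/Σλ = 0.136/0.2734 ≈ 0.4974.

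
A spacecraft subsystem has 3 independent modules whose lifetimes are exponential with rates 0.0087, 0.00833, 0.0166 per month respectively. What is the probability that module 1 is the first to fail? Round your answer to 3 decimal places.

The time to first failure is exponential with rate Σλ = 0.0087 + 0.00833 + 0.0166 = 0.03363.
P(module 1 first) = λ_1/Σλ = 0.0087/0.03363 ≈ 0.259.

0.259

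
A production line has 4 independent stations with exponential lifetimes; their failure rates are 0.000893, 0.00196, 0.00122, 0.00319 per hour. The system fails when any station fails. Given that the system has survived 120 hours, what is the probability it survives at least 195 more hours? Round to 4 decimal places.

Time to first failure ~ Exp(Σλ) with Σλ = 0.007263.
By memorylessness, P(T > 120+195 | T > 120) = P(T > 195) = e^(−0.007263·195) ≈ 0.2426.

0.2426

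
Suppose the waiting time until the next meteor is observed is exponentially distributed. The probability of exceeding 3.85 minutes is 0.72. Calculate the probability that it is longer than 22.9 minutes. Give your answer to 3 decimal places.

e^(−λ·3.85) = 0.72 ⇒ λ = −ln(0.72)/3.85 = 0.0853257.
P(X > 22.9) = e^(−0.0853257·22.9) = e^(−1.954) ≈ 0.142.

0.142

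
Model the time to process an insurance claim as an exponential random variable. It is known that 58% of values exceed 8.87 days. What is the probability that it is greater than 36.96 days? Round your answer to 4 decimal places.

e^(−λ·8.87) = 0.58 ⇒ λ = −ln(0.58)/8.87 = 0.0614123.
P(X > 36.96) = e^(−0.0614123·36.96) = e^(−2.2698) ≈ 0.1033.

0.1033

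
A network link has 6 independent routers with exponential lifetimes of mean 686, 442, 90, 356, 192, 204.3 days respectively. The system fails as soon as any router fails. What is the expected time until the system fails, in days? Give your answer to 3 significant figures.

36.0

The first failure time is exponential with rate Σλ_i = 1/686 + 1/442 + 1/90 + 1/356 + 1/192 + 1/204.3 = 0.0277434 per day.
E[min] = 1/Σλ = 1/0.0277434 = 36.0447 days.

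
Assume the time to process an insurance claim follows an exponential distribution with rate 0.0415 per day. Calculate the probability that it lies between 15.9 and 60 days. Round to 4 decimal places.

0.4340

P(15.9 < X < 60) = e^(−λ·15.9) − e^(−λ·60) = 0.51693 − 0.08291 ≈ 0.4340.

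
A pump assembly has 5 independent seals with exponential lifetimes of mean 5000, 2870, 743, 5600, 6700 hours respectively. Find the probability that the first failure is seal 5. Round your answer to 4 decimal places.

Rates: λ_i = 1/mean_i → 0.0002, 0.000348432, 0.0013459, 0.000178571, 0.000149254; Σλ = 0.00222215.
P(seal 5 first) = λ_5/Σλ = 0.000149254/0.00222215 ≈ 0.0672.

0.0672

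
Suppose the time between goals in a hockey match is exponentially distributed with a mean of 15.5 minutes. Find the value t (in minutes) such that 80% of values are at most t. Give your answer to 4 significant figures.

24.95

The rate is λ = 1/15.5 = 0.0645161 per minute.
Set 1 − e^(−λt) = 0.8, so t = −ln(0.2)/λ = 1.6094/0.0645161 ≈ 24.9463 minutes.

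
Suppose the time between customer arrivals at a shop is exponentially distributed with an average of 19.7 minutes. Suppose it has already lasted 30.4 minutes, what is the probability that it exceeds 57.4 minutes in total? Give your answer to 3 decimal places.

0.254

The rate is λ = 1/19.7 = 0.0507614 per minute.
By the memoryless property, P(X > 30.4+27 | X > 30.4) = P(X > 27).
P(X > 27) = e^(−1.3706) ≈ 0.254.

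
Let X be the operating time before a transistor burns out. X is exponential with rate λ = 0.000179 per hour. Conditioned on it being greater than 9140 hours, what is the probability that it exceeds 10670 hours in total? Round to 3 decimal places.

By the memoryless property, P(X > 9140+1530 | X > 9140) = P(X > 1530).
P(X > 1530) = e^(−0.27387) ≈ 0.760.

0.760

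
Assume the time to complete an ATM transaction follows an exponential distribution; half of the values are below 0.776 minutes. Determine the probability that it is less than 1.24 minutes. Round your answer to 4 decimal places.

0.6697

For an exponential, median = ln(2)/λ, so λ = ln 2 / 0.776 = 0.893231 per minute.
P(X ≤ 1.24) = 1 − e^(−λ·1.24) = 1 − e^(−1.1076) ≈ 0.6697.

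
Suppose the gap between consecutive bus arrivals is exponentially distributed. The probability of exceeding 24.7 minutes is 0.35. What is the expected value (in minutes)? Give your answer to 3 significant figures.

e^(−λ·24.7) = 0.35 ⇒ λ = −ln(0.35)/24.7 = 0.0425029.
Mean = 1/λ = 23.5278 minutes.

23.5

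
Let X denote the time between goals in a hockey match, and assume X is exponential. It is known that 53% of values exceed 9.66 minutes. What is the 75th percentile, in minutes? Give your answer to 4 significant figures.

21.09

e^(−λ·9.66) = 0.53 ⇒ λ = −ln(0.53)/9.66 = 0.0657224.
75th percentile: 1 − e^(−λt) = 0.75, t = −ln(0.25)/λ = 21.0932 minutes.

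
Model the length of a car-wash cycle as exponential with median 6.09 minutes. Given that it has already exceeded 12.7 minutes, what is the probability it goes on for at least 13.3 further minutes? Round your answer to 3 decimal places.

For an exponential, median = ln(2)/λ, so λ = ln 2 / 6.09 = 0.113817 per minute.
The exponential is memoryless, so the remaining time is again Exp(λ): the condition X > 12.7 is irrelevant.
P(X > 13.3) = e^(−1.5138) ≈ 0.220.

0.220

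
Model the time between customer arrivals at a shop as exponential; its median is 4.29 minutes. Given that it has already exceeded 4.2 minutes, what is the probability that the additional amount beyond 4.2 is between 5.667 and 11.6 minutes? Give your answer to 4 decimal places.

0.2468

For an exponential, median = ln(2)/λ, so λ = ln 2 / 4.29 = 0.161573 per minute.
Memoryless: the residual past 4.2 is again Exp(λ).
P(5.667 < residual < 11.6) = e^(−λ·5.667) − e^(−λ·11.6) = 0.40026 − 0.15347 ≈ 0.2468.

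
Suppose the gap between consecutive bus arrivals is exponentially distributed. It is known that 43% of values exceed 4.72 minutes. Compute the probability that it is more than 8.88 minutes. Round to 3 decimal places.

e^(−λ·4.72) = 0.43 ⇒ λ = −ln(0.43)/4.72 = 0.178807.
P(X > 8.88) = e^(−0.178807·8.88) = e^(−1.5878) ≈ 0.204.

0.204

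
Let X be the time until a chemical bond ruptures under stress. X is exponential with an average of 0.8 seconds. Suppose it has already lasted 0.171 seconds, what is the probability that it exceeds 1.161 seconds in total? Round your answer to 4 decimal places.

The rate is λ = 1/0.8 = 1.25 per second.
P(X > s+t | X > s) = e^(−λ(s+t))/e^(−λs) = e^(−λt), independent of s = 0.171.
P(X > 0.99) = e^(−1.2375) ≈ 0.2901.

0.2901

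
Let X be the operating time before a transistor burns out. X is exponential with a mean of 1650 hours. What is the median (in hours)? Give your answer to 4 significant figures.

The rate is λ = 1/1650 = 0.000606061 per hour.
Set 1 − e^(−λt) = 0.5, so t = −ln(0.5)/λ = 0.69315/0.000606061 ≈ 1143.69 hours.

1144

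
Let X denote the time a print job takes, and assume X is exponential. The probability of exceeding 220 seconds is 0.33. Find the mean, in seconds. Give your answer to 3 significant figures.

198

e^(−λ·220) = 0.33 ⇒ λ = −ln(0.33)/220 = 0.00503938.
Mean = 1/λ = 198.437 seconds.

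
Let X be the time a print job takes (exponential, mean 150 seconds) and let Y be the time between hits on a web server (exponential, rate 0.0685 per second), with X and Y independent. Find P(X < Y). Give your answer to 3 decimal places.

λ_1 = 1/150 = 0.00666667, λ_2 = 0.0685.
For independent exponentials, P(X < Y) = λ_1/(λ_1+λ_2) = 0.00666667/0.0751667 ≈ 0.089.

0.089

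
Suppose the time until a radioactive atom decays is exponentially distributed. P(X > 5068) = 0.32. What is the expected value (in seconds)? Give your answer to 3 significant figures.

4450

e^(−λ·5068) = 0.32 ⇒ λ = −ln(0.32)/5068 = 0.000224829.
Mean = 1/λ = 4447.82 seconds.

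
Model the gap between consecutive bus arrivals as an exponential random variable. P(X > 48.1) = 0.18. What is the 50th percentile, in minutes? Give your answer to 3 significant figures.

19.4

e^(−λ·48.1) = 0.18 ⇒ λ = −ln(0.18)/48.1 = 0.0356507.
50th percentile: 1 − e^(−λt) = 0.5, t = −ln(0.5)/λ = 19.4427 minutes.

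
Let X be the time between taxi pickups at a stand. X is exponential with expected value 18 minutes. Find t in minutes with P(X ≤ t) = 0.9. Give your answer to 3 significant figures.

41.4

The rate is λ = 1/18 = 0.0555556 per minute.
Set 1 − e^(−λt) = 0.9, so t = −ln(0.1)/λ = 2.3026/0.0555556 ≈ 41.4465 minutes.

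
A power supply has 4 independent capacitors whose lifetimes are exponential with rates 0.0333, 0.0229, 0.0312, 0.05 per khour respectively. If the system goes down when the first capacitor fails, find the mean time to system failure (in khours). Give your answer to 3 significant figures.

The time to first failure is exponential with rate Σλ = 0.0333 + 0.0229 + 0.0312 + 0.05 = 0.1374.
E[min] = 1/Σλ = 1/0.1374 = 7.27802 khours.

7.28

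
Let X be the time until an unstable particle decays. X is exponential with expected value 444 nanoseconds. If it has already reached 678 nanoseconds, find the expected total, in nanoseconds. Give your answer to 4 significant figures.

1122

The rate is λ = 1/444 = 0.00225225 per nanosecond.
By memorylessness, E[X | X > 678] = 678 + 1/λ = 678 + 444 = 1122 nanoseconds.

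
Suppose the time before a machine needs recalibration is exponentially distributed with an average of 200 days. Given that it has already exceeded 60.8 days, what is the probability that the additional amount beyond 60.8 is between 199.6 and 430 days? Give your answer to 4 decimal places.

0.2521

The rate is λ = 1/200 = 0.005 per day.
Memoryless: the residual past 60.8 is again Exp(λ).
P(199.6 < residual < 430) = e^(−λ·199.6) − e^(−λ·430) = 0.36862 − 0.11648 ≈ 0.2521.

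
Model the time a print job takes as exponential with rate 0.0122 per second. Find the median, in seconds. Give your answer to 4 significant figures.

Set 1 − e^(−λt) = 0.5, so t = −ln(0.5)/λ = 0.69315/0.0122 ≈ 56.8153 seconds.

56.82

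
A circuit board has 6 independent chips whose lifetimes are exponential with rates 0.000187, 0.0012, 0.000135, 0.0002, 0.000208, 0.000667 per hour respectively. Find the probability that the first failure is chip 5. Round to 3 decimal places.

0.080

The time to first failure is exponential with rate Σλ = 0.000187 + 0.0012 + 0.000135 + 0.0002 + 0.000208 + 0.000667 = 0.002597.
P(chip 5 first) = λ_5/Σλ = 0.000208/0.002597 ≈ 0.080.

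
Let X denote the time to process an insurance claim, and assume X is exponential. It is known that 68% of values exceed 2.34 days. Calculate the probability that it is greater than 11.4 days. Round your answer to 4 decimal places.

0.1528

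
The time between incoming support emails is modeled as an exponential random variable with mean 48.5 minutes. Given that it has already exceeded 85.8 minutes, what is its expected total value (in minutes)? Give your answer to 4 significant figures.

The rate is λ = 1/48.5 = 0.0206186 per minute.
By memorylessness, E[X | X > 85.8] = 85.8 + 1/λ = 85.8 + 48.5 = 134.3 minutes.

134.3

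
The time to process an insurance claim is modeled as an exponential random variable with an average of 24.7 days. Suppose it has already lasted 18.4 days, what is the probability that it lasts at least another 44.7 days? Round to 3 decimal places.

0.164

The rate is λ = 1/24.7 = 0.0404858 per day.
The exponential is memoryless, so the remaining time is again Exp(λ): the condition X > 18.4 is irrelevant.
P(X > 44.7) = e^(−1.8097) ≈ 0.164.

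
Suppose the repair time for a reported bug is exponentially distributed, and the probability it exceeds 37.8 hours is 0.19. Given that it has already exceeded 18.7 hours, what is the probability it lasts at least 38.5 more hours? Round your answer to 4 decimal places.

0.1842

From e^(−λ·37.8) = 0.19, λ = −ln(0.19)/37.8 = 0.0439347.
Memoryless: P(X > 18.7+38.5 | X > 18.7) = P(X > 38.5) = e^(−0.0439347·38.5) ≈ 0.1842.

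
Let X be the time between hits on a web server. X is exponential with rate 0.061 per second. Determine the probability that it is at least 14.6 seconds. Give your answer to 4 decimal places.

0.4104

P(X > 14.6) = e^(−λ·14.6) = e^(−0.8906) ≈ 0.4104.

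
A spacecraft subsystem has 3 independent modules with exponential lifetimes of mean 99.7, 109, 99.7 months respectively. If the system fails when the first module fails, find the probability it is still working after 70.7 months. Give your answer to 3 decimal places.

0.127

The first failure time is exponential with rate Σλ_i = 1/99.7 + 1/109 + 1/99.7 = 0.0292345 per month.
P(min > 70.7) = e^(−0.0292345·70.7) = e^(−2.0669) ≈ 0.127.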